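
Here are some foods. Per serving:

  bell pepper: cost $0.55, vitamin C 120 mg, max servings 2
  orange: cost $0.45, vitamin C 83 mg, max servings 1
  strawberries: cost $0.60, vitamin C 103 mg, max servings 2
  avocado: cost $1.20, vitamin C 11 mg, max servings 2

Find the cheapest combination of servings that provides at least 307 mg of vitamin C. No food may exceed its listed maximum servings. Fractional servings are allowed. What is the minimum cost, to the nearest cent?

$1.46

Cost per mg of vitamin C: bell pepper $0.0046, orange $0.0054, strawberries $0.0058, avocado $0.1091.
Take 2 servings of bell pepper: +240.0 mg vitamin C for $1.10 (total $1.10, still need 67.0 mg).
Take 0.8072 servings of orange: +67.0 mg vitamin C for $0.36 (total $1.46, still need 0.0 mg).
Filling from the cheapest source first is optimal under one linear minimum: $1.46.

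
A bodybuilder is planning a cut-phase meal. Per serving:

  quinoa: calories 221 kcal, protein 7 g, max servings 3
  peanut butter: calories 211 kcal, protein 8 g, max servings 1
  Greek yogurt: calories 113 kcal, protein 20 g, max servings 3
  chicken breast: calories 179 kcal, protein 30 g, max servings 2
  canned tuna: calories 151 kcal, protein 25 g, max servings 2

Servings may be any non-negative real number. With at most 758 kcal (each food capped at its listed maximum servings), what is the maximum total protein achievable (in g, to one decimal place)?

Protein per kcal: Greek yogurt 0.177, chicken breast 0.1676, canned tuna 0.1656, peanut butter 0.03791, quinoa 0.03167.
Take 3 servings of Greek yogurt: uses 339 kcal, +60.0 g protein (running total 60.0 g).
Take 2 servings of chicken breast: uses 358 kcal, +60.0 g protein (running total 120.0 g).
Take 0.404 servings of canned tuna: uses 61 kcal, +10.1 g protein (running total 130.1 g).
Greedy by best ratio exhausts the calories allowance optimally: 130.1 g.

130.1 g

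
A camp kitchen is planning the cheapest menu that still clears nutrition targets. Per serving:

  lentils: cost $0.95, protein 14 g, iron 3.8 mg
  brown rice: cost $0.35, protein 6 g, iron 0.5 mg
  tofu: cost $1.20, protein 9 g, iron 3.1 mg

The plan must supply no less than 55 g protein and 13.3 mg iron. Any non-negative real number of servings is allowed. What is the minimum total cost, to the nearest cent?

$3.65

At the optimum either one food covers both requirements or two foods hit both targets exactly; no other combination can be cheaper.
lentils only: max(55/14, 13.3/3.8) = 3.929 servings → $3.73.
brown rice only: max(55/6, 13.3/0.5) = 26.6 servings → $9.31.
tofu only: max(55/9, 13.3/3.1) = 6.111 servings → $7.33.
lentils + brown rice with both tight: 3.31 servings and 1.443 servings → $3.65.
lentils + tofu with both targets exact would need a negative amount; discard.
brown rice + tofu with both tight: 3.603 servings and 3.709 servings → $5.71.
The minimum over all feasible corners is $3.65.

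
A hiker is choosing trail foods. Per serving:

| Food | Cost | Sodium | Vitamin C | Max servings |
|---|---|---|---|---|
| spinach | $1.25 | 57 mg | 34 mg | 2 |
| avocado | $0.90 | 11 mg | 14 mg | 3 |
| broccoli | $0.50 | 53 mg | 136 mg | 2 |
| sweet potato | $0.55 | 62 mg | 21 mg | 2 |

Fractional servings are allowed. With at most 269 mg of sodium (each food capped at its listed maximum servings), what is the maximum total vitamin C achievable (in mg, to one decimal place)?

387.4 mg

Vitamin C per mg sodium: broccoli 2.566, avocado 1.273, spinach 0.5965, sweet potato 0.3387.
Take 2 servings of broccoli: uses 106 mg sodium, +272.0 mg vitamin C (running total 272.0 mg).
Take 3 servings of avocado: uses 33 mg sodium, +42.0 mg vitamin C (running total 314.0 mg).
Take 2 servings of spinach: uses 114 mg sodium, +68.0 mg vitamin C (running total 382.0 mg).
Take 0.2581 servings of sweet potato: uses 16 mg sodium, +5.4 mg vitamin C (running total 387.4 mg).
Greedy by best ratio exhausts the sodium allowance optimally: 387.4 mg.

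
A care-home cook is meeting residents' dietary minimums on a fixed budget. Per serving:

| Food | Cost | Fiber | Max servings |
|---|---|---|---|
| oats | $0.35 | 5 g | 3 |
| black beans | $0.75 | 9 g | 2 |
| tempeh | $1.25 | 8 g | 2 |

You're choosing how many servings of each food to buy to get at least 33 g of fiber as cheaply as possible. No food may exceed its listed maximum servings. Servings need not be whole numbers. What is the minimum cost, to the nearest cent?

Cost per g of fiber: oats $0.0700, black beans $0.0833, tempeh $0.1562.
Take 3 servings of oats: +15.0 g fiber for $1.05 (total $1.05, still need 18.0 g).
Take 2 servings of black beans: +18.0 g fiber for $1.50 (total $2.55, still need 0.0 g).
Filling from the cheapest source first is optimal under one linear minimum: $2.55.

$2.55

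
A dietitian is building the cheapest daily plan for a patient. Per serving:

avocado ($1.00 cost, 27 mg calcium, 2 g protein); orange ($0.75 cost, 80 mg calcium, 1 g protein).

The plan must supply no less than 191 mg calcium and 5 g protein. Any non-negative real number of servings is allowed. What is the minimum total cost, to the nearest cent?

Two binding constraints pin down two serving amounts, so the optimal mix uses at most two foods. The candidates are each food alone (scaled to the tighter of calcium/protein) and each pair with both constraints tight.
avocado only: max(191/27, 5/2) = 7.074 servings → $7.07.
orange only: max(191/80, 5/1) = 5 servings → $3.75.
avocado + orange with both tight: 1.571 servings and 1.857 servings → $2.96.
Cheapest feasible corner: $2.96.

$2.96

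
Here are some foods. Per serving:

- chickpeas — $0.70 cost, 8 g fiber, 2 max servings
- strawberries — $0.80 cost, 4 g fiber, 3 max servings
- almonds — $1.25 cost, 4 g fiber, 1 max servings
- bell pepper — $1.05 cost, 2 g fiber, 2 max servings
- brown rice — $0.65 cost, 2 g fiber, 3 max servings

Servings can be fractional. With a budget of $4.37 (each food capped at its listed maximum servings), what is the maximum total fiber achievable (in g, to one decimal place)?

29.8 g

Fiber per dollar: chickpeas 11.43, strawberries 5, almonds 3.2, brown rice 3.077, bell pepper 1.905.
Take 2 servings of chickpeas: spends $1.40, +16.0 g fiber (running total 16.0 g).
Take 3 servings of strawberries: spends $2.40, +12.0 g fiber (running total 28.0 g).
Take 0.456 servings of almonds: spends $0.57, +1.8 g fiber (running total 29.8 g).
Greedy by best ratio exhausts the cost allowance optimally: 29.8 g.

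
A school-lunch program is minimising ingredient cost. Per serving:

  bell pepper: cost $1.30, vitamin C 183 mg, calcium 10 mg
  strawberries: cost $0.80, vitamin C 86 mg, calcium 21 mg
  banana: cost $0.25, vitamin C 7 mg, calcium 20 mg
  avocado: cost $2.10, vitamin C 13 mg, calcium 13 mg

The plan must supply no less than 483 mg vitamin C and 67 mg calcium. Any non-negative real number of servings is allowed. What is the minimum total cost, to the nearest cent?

$3.85

A basic optimal solution has at most two foods positive. Try each food alone and each pair with both targets met exactly.
bell pepper only: max(483/183, 67/10) = 6.7 servings → $8.71.
strawberries only: max(483/86, 67/21) = 5.616 servings → $4.49.
banana only: max(483/7, 67/20) = 69 servings → $17.25.
avocado only: max(483/13, 67/13) = 37.15 servings → $78.02.
bell pepper + strawberries with both tight: 1.469 servings and 2.491 servings → $3.90.
bell pepper + banana with both tight: 2.56 servings and 2.07 servings → $3.85.
bell pepper + avocado with both tight: 2.405 servings and 3.304 servings → $10.06.
strawberries + banana with both targets exact would need a negative amount; discard.
strawberries + avocado with both targets exact would need a negative amount; discard.
banana + avocado: the both-tight solution has a negative serving — not a feasible corner.
Cheapest feasible corner: $3.85.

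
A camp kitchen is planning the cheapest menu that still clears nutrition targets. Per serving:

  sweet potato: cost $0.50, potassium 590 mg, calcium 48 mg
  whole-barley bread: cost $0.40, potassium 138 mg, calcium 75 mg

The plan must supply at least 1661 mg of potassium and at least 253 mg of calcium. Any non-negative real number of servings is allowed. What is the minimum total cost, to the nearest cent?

$1.93

sweet potato only: max(1661/590, 253/48) = 5.271 servings → $2.64.
whole-barley bread only: max(1661/138, 253/75) = 12.04 servings → $4.81.
sweet potato + whole-barley bread with both tight: 2.383 servings and 1.848 servings → $1.93.
So the least-cost plan costs $1.93.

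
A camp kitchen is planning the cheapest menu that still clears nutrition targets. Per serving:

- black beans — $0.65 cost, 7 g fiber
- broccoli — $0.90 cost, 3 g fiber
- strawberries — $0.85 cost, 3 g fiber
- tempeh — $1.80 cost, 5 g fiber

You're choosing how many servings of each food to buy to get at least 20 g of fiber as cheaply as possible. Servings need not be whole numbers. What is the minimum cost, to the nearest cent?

$1.86

Cost per g of fiber: black beans $0.0929, strawberries $0.2833, broccoli $0.3000, tempeh $0.3600.
With no serving limits, use only black beans: 20 g / 7 g = 2.857 servings × $0.65 = $1.86.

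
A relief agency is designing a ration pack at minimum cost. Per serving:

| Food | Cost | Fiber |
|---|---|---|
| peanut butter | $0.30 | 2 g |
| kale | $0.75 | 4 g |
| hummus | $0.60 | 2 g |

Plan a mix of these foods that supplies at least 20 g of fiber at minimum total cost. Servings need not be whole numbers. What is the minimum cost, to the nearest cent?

Cost per g of fiber: peanut butter $0.1500, kale $0.1875, hummus $0.3000.
With no serving limits, use only peanut butter: 20 g / 2 g = 10 servings × $0.30 = $3.00.

$3.00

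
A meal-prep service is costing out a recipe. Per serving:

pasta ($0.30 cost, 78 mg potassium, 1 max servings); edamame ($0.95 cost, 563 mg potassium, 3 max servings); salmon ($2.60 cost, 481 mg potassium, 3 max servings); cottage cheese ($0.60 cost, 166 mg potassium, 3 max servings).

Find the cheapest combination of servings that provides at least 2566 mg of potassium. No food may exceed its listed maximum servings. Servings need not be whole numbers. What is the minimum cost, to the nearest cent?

$6.58

Cost per mg of potassium: edamame $0.0017, cottage cheese $0.0036, pasta $0.0038, salmon $0.0054.
Take 3 servings of edamame: +1689.0 mg potassium for $2.85 (total $2.85, still need 877.0 mg).
Take 3 servings of cottage cheese: +498.0 mg potassium for $1.80 (total $4.65, still need 379.0 mg).
Take 1 serving of pasta: +78.0 mg potassium for $0.30 (total $4.95, still need 301.0 mg).
Take 0.6258 servings of salmon: +301.0 mg potassium for $1.63 (total $6.58, still need 0.0 mg).
Greedy by cheapest-per-mg is optimal for a single linear constraint, so the minimum cost is $6.58.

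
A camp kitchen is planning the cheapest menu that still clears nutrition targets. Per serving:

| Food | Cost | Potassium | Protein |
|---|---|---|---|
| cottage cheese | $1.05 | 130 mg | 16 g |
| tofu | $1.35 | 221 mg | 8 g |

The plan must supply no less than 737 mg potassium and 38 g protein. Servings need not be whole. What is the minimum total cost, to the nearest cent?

$4.76

An LP optimum is at a vertex; with two nutrient constraints at most two foods are used. Check each candidate.
cottage cheese only: max(737/130, 38/16) = 5.669 servings → $5.95.
tofu only: max(737/221, 38/8) = 4.75 servings → $6.41.
cottage cheese + tofu with both tight: 1.002 servings and 2.745 servings → $4.76.
So the least-cost plan costs $4.76.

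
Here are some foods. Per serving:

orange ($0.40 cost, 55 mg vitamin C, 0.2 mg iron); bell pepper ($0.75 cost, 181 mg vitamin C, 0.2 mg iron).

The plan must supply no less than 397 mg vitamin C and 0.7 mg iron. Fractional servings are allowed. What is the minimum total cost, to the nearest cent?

Two binding constraints pin down two serving amounts, so the optimal mix uses at most two foods. The candidates are each food alone (scaled to the tighter of vitamin C/iron) and each pair with both constraints tight.
orange only: max(397/55, 0.7/0.2) = 7.218 servings → $2.89.
bell pepper only: max(397/181, 0.7/0.2) = 3.5 servings → $2.62.
orange + bell pepper with both tight: 1.877 servings and 1.623 servings → $1.97.
The minimum over all feasible corners is $1.97.

$1.97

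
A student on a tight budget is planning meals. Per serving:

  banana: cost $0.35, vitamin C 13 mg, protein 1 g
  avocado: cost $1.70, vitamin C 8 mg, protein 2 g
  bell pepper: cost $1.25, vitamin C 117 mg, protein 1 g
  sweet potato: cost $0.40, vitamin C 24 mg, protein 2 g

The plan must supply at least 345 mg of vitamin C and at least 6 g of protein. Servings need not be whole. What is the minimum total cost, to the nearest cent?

The cheapest plan sits at a corner of the feasible region — with two constraints it uses at most two foods.
banana only: max(345/13, 6/1) = 26.54 servings → $9.29.
avocado only: max(345/8, 6/2) = 43.12 servings → $73.31.
bell pepper only: max(345/117, 6/1) = 6 servings → $7.50.
sweet potato only: max(345/24, 6/2) = 14.38 servings → $5.75.
banana + avocado: intersection lies outside the first quadrant.
banana + bell pepper with both tight: 3.433 servings and 2.567 servings → $4.41.
banana + sweet potato: intersection lies outside the first quadrant.
avocado + bell pepper with both tight: 1.58 servings and 2.841 servings → $6.24.
avocado + sweet potato: intersection lies outside the first quadrant.
bell pepper + sweet potato with both tight: 2.6 servings and 1.7 servings → $3.93.
So the least-cost plan costs $3.93.

$3.93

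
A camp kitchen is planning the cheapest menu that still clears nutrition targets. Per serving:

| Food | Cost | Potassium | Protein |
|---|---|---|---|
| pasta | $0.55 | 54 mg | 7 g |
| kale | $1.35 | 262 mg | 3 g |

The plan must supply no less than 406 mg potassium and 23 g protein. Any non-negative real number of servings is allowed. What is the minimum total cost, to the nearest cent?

This is a tiny linear program; its minimum lies at a vertex of the feasible set. List the vertices and price them.
pasta only: max(406/54, 23/7) = 7.519 servings → $4.14.
kale only: max(406/262, 23/3) = 7.667 servings → $10.35.
pasta + kale with both tight: 2.876 servings and 0.9569 servings → $2.87.
So the least-cost plan costs $2.87.

$2.87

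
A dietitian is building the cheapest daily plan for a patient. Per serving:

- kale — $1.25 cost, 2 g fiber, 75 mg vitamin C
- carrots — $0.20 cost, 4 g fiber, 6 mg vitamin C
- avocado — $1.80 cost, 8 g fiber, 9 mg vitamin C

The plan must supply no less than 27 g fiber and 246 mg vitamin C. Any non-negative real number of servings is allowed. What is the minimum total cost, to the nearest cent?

$4.63

This is a tiny linear program; its minimum lies at a vertex of the feasible set. List the vertices and price them.
kale only: max(27/2, 246/75) = 13.5 servings → $16.88.
carrots only: max(27/4, 246/6) = 41 servings → $8.20.
avocado only: max(27/8, 246/9) = 27.33 servings → $49.20.
kale + carrots with both tight: 2.854 servings and 5.323 servings → $4.63.
kale + avocado with both tight: 2.964 servings and 2.634 servings → $8.45.
carrots + avocado: intersection lies outside the first quadrant.
Cheapest feasible corner: $4.63.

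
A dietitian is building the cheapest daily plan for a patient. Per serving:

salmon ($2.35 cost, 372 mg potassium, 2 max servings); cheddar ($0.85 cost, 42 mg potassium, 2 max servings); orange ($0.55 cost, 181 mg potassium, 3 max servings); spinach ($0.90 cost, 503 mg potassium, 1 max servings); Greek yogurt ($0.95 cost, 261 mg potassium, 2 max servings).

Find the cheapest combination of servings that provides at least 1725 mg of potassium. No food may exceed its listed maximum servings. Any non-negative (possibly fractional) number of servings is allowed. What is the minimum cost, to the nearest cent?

Cost per mg of potassium: spinach $0.0018, orange $0.0030, Greek yogurt $0.0036, salmon $0.0063, cheddar $0.0202.
Take 1 serving of spinach: +503.0 mg potassium for $0.90 (total $0.90, still need 1222.0 mg).
Take 3 servings of orange: +543.0 mg potassium for $1.65 (total $2.55, still need 679.0 mg).
Take 2 servings of Greek yogurt: +522.0 mg potassium for $1.90 (total $4.45, still need 157.0 mg).
Take 0.422 servings of salmon: +157.0 mg potassium for $0.99 (total $5.44, still need 0.0 mg).
Greedy by cheapest-per-mg is optimal for a single linear constraint, so the minimum cost is $5.44.

$5.44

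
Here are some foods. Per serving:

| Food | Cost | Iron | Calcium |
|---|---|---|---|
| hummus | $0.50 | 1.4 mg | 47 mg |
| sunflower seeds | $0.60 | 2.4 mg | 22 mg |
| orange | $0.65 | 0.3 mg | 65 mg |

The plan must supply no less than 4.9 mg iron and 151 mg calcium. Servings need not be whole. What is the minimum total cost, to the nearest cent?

$1.69

A basic optimal solution has at most two foods positive. Try each food alone and each pair with both targets met exactly.
hummus only: max(4.9/1.4, 151/47) = 3.5 servings → $1.75.
sunflower seeds only: max(4.9/2.4, 151/22) = 6.864 servings → $4.12.
orange only: max(4.9/0.3, 151/65) = 16.33 servings → $10.62.
hummus + sunflower seeds with both tight: 3.105 servings and 0.2305 servings → $1.69.
hummus + orange: intersection lies outside the first quadrant.
sunflower seeds + orange with both tight: 1.829 servings and 1.704 servings → $2.20.
Cheapest feasible corner: $1.69.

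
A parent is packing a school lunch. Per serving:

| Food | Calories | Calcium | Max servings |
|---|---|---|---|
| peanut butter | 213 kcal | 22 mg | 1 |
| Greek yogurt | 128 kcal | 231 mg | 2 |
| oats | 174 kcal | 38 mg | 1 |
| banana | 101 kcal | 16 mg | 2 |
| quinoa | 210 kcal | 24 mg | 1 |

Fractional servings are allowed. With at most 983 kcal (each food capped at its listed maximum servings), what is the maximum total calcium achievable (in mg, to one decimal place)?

570.6 mg

Calcium per kcal: Greek yogurt 1.805, oats 0.2184, banana 0.1584, quinoa 0.1143, peanut butter 0.1033.
Take 2 servings of Greek yogurt: uses 256 kcal, +462.0 mg calcium (running total 462.0 mg).
Take 1 serving of oats: uses 174 kcal, +38.0 mg calcium (running total 500.0 mg).
Take 2 servings of banana: uses 202 kcal, +32.0 mg calcium (running total 532.0 mg).
Take 1 serving of quinoa: uses 210 kcal, +24.0 mg calcium (running total 556.0 mg).
Take 0.662 servings of peanut butter: uses 141 kcal, +14.6 mg calcium (running total 570.6 mg).
Filling greedily by calcium-per-kcal is optimal for one linear limit, giving 570.6 mg.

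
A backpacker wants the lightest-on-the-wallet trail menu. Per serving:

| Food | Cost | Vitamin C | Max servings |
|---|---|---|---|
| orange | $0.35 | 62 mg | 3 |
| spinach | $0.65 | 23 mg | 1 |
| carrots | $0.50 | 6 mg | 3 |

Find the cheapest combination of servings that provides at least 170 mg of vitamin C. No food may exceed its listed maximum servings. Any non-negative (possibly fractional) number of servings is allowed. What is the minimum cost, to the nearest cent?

Cost per mg of vitamin C: orange $0.0056, spinach $0.0283, carrots $0.0833.
Take 2.742 servings of orange: +170.0 mg vitamin C for $0.96 (total $0.96, still need 0.0 mg).
Filling from the cheapest source first is optimal under one linear minimum: $0.96.

$0.96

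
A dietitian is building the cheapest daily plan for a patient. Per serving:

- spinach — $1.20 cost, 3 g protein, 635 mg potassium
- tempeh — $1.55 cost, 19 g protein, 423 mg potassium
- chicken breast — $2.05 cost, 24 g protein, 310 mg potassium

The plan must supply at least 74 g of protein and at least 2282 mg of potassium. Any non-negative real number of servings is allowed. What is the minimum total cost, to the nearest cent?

$7.10

Minimising a linear cost over {protein ≥ 74, potassium ≥ 2282, servings ≥ 0} — the optimum is at a vertex, using one or two foods.
spinach only: max(74/3, 2282/635) = 24.67 servings → $29.60.
tempeh only: max(74/19, 2282/423) = 5.395 servings → $8.36.
chicken breast only: max(74/24, 2282/310) = 7.361 servings → $15.09.
spinach + tempeh with both tight: 1.117 servings and 3.718 servings → $7.10.
spinach + chicken breast with both tight: 2.224 servings and 2.805 servings → $8.42.
tempeh + chicken breast: the both-tight solution has a negative serving — not a feasible corner.
The minimum over all feasible corners is $7.10.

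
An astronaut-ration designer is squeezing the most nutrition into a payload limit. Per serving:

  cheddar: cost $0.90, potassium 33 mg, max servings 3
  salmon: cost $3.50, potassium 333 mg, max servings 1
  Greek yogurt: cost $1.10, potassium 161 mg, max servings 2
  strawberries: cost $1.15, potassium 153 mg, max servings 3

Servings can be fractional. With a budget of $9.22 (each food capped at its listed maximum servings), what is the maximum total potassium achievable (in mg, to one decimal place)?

1116.6 mg

Potassium per dollar: Greek yogurt 146.4, strawberries 133, salmon 95.14, cheddar 36.67.
Take 2 servings of Greek yogurt: spends $2.20, +322.0 mg potassium (running total 322.0 mg).
Take 3 servings of strawberries: spends $3.45, +459.0 mg potassium (running total 781.0 mg).
Take 1 serving of salmon: spends $3.50, +333.0 mg potassium (running total 1114.0 mg).
Take 0.07778 servings of cheddar: spends $0.07, +2.6 mg potassium (running total 1116.6 mg).
Greedy by best ratio exhausts the cost allowance optimally: 1116.6 mg.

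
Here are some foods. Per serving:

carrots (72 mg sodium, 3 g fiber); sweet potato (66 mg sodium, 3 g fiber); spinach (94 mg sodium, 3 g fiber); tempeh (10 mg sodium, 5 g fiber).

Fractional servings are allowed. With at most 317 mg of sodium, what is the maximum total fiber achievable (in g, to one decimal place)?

Fiber per mg sodium: tempeh 0.5, sweet potato 0.04545, carrots 0.04167, spinach 0.03191.
With no serving limits, spend the whole sodium allowance on tempeh: 317 mg / 10 mg × 5 g = 158.5 g.

158.5 g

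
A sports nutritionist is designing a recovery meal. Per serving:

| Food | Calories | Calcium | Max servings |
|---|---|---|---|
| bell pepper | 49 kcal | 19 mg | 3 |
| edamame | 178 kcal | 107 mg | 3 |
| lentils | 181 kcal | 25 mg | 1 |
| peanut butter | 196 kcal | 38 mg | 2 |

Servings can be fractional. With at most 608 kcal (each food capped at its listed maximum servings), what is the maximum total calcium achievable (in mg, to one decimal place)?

Calcium per kcal: edamame 0.6011, bell pepper 0.3878, peanut butter 0.1939, lentils 0.1381.
Take 3 servings of edamame: uses 534 kcal, +321.0 mg calcium (running total 321.0 mg).
Take 1.51 servings of bell pepper: uses 74 kcal, +28.7 mg calcium (running total 349.7 mg).
Greedy by best ratio exhausts the calories allowance optimally: 349.7 mg.

349.7 mg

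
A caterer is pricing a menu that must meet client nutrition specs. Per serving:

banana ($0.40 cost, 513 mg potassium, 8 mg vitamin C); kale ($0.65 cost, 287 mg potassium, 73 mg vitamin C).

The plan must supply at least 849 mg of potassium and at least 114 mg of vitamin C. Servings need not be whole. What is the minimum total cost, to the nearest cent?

A basic optimal solution has at most two foods positive. Try each food alone and each pair with both targets met exactly.
banana only: max(849/513, 114/8) = 14.25 servings → $5.70.
kale only: max(849/287, 114/73) = 2.958 servings → $1.92.
banana + kale with both tight: 0.8323 servings and 1.47 servings → $1.29.
Cheapest feasible corner: $1.29.

$1.29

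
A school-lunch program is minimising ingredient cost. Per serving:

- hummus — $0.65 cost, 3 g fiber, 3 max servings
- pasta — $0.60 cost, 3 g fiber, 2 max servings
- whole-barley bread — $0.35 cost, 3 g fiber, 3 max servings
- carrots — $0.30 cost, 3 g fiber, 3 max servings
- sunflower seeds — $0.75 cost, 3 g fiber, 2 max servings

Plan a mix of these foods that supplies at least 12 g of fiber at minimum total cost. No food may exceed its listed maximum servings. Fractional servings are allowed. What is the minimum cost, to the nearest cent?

$1.25

Cost per g of fiber: carrots $0.1000, whole-barley bread $0.1167, pasta $0.2000, hummus $0.2167, sunflower seeds $0.2500.
Take 3 servings of carrots: +9.0 g fiber for $0.90 (total $0.90, still need 3.0 g).
Take 1 serving of whole-barley bread: +3.0 g fiber for $0.35 (total $1.25, still need 0.0 g).
Greedy by cheapest-per-g is optimal for a single linear constraint, so the minimum cost is $1.25.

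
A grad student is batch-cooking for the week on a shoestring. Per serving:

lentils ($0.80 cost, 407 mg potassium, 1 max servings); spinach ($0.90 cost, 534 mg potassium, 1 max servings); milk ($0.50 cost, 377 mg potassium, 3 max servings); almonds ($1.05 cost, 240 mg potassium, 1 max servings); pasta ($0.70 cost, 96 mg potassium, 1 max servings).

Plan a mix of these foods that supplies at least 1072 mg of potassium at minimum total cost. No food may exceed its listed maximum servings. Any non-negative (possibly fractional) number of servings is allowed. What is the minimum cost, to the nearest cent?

Cost per mg of potassium: milk $0.0013, spinach $0.0017, lentils $0.0020, almonds $0.0044, pasta $0.0073.
Take 2.844 servings of milk: +1072.0 mg potassium for $1.42 (total $1.42, still need 0.0 mg).
Greedy by cheapest-per-mg is optimal for a single linear constraint, so the minimum cost is $1.42.

$1.42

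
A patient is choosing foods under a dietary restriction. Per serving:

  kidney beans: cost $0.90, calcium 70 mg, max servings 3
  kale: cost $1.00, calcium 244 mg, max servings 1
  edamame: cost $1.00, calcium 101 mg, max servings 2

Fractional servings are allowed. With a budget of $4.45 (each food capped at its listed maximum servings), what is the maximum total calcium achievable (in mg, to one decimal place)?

558.8 mg

Calcium per dollar: kale 244, edamame 101, kidney beans 77.78.
Take 1 serving of kale: spends $1.00, +244.0 mg calcium (running total 244.0 mg).
Take 2 servings of edamame: spends $2.00, +202.0 mg calcium (running total 446.0 mg).
Take 1.611 servings of kidney beans: spends $1.45, +112.8 mg calcium (running total 558.8 mg).
Greedy by best ratio exhausts the cost allowance optimally: 558.8 mg.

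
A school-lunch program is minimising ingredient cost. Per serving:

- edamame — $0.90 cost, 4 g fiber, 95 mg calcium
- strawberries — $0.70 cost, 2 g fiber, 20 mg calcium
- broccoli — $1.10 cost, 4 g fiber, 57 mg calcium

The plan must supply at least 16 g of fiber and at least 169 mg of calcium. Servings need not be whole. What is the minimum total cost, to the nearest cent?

Check every corner: each single food scaled to meet both minima, and each pair solved so both constraints bind.
edamame only: max(16/4, 169/95) = 4 servings → $3.60.
strawberries only: max(16/2, 169/20) = 8.45 servings → $5.92.
broccoli only: max(16/4, 169/57) = 4 servings → $4.40.
edamame + strawberries with both tight: 0.1636 servings and 7.673 servings → $5.52.
edamame + broccoli: the both-tight solution has a negative serving — not a feasible corner.
strawberries + broccoli with both tight: 6.941 servings and 0.5294 servings → $5.44.
So the least-cost plan costs $3.60.

$3.60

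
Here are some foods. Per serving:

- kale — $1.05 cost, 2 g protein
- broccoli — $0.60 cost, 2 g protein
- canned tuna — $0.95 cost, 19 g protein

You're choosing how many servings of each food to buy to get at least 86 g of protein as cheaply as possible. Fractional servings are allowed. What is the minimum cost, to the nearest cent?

$4.30

Cost per g of protein: canned tuna $0.0500, broccoli $0.3000, kale $0.5250.
With no serving limits, use only canned tuna: 86 g / 19 g = 4.526 servings × $0.95 = $4.30.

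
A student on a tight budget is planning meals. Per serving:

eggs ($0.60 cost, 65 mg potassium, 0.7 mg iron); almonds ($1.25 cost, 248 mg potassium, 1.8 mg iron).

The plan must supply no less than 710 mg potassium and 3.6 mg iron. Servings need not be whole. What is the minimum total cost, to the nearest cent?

$3.58

A basic optimal solution has at most two foods positive. Try each food alone and each pair with both targets met exactly.
eggs only: max(710/65, 3.6/0.7) = 10.92 servings → $6.55.
almonds only: max(710/248, 3.6/1.8) = 2.863 servings → $3.58.
eggs + almonds: intersection lies outside the first quadrant.
The minimum over all feasible corners is $3.58.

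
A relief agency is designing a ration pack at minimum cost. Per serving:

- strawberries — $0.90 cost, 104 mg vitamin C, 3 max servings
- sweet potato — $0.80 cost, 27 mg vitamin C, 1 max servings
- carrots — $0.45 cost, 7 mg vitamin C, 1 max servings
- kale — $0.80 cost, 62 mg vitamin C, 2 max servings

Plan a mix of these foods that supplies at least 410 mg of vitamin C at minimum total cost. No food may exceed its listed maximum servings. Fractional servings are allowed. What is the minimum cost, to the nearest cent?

Cost per mg of vitamin C: strawberries $0.0087, kale $0.0129, sweet potato $0.0296, carrots $0.0643.
Take 3 servings of strawberries: +312.0 mg vitamin C for $2.70 (total $2.70, still need 98.0 mg).
Take 1.581 servings of kale: +98.0 mg vitamin C for $1.26 (total $3.96, still need 0.0 mg).
Filling from the cheapest source first is optimal under one linear minimum: $3.96.

$3.96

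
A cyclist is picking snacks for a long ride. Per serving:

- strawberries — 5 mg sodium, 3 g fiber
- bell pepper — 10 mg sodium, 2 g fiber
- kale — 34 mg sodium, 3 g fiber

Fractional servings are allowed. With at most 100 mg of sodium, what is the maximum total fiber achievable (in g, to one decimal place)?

Fiber per mg sodium: strawberries 0.6, bell pepper 0.2, kale 0.08824.
With no serving limits, spend the whole sodium allowance on strawberries: 100 mg / 5 mg × 3 g = 60.0 g.

60.0 g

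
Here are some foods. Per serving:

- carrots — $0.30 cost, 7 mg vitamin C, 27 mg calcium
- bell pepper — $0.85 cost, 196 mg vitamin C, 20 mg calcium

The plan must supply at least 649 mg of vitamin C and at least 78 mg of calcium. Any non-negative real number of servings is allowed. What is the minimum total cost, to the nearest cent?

This is a tiny linear program; its minimum lies at a vertex of the feasible set. List the vertices and price them.
carrots only: max(649/7, 78/27) = 92.71 servings → $27.81.
bell pepper only: max(649/196, 78/20) = 3.9 servings → $3.31.
carrots + bell pepper with both tight: 0.448 servings and 3.295 servings → $2.94.
So the least-cost plan costs $2.94.

$2.94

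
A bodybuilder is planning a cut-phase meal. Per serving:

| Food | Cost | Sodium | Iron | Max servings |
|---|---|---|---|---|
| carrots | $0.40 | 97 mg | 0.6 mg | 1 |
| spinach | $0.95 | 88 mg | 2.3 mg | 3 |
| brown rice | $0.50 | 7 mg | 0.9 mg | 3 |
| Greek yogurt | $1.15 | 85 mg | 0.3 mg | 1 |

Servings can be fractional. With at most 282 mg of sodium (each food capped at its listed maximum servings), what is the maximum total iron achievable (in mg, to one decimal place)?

9.5 mg

Iron per mg sodium: brown rice 0.1286, spinach 0.02614, carrots 0.006186, Greek yogurt 0.003529.
Take 3 servings of brown rice: uses 21 mg sodium, +2.7 mg iron (running total 2.7 mg).
Take 2.966 servings of spinach: uses 261 mg sodium, +6.8 mg iron (running total 9.5 mg).
Greedy by best ratio exhausts the sodium allowance optimally: 9.5 mg.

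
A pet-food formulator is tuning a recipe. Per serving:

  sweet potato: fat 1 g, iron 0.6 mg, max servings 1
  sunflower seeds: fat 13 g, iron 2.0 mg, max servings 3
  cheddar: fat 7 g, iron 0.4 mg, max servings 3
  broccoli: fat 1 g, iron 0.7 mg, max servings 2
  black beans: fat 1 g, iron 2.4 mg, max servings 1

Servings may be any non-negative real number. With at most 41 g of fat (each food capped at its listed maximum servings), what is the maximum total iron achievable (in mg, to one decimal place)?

Iron per g fat: black beans 2.4, broccoli 0.7, sweet potato 0.6, sunflower seeds 0.1538, cheddar 0.05714.
Take 1 serving of black beans: uses 1 g fat, +2.4 mg iron (running total 2.4 mg).
Take 2 servings of broccoli: uses 2 g fat, +1.4 mg iron (running total 3.8 mg).
Take 1 serving of sweet potato: uses 1 g fat, +0.6 mg iron (running total 4.4 mg).
Take 2.846 servings of sunflower seeds: uses 37 g fat, +5.7 mg iron (running total 10.1 mg).
Filling greedily by iron-per-g fat is optimal for one linear limit, giving 10.1 mg.

10.1 mg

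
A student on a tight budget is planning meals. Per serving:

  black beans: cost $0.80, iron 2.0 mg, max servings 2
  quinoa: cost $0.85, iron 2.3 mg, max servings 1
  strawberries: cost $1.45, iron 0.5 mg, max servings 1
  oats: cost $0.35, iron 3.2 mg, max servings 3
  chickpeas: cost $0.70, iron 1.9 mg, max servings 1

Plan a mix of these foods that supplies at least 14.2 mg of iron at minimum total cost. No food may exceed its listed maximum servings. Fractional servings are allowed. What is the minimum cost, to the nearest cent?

Cost per mg of iron: oats $0.1094, chickpeas $0.3684, quinoa $0.3696, black beans $0.4000, strawberries $2.9000.
Take 3 servings of oats: +9.6 mg iron for $1.05 (total $1.05, still need 4.6 mg).
Take 1 serving of chickpeas: +1.9 mg iron for $0.70 (total $1.75, still need 2.7 mg).
Take 1 serving of quinoa: +2.3 mg iron for $0.85 (total $2.60, still need 0.4 mg).
Take 0.2 servings of black beans: +0.4 mg iron for $0.16 (total $2.76, still need 0.0 mg).
Greedy by cheapest-per-mg is optimal for a single linear constraint, so the minimum cost is $2.76.

$2.76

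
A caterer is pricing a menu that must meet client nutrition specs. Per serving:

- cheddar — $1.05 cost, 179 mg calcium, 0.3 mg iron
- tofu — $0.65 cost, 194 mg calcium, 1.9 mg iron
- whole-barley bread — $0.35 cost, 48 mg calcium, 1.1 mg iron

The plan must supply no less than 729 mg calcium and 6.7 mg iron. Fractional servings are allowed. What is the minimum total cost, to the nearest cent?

An LP optimum is at a vertex; with two nutrient constraints at most two foods are used. Check each candidate.
cheddar only: max(729/179, 6.7/0.3) = 22.33 servings → $23.45.
tofu only: max(729/194, 6.7/1.9) = 3.758 servings → $2.44.
whole-barley bread only: max(729/48, 6.7/1.1) = 15.19 servings → $5.32.
cheddar + tofu with both tight: 0.3026 servings and 3.479 servings → $2.58.
cheddar + whole-barley bread with both tight: 2.632 servings and 5.373 servings → $4.64.
tofu + whole-barley bread with both targets exact would need a negative amount; discard.
So the least-cost plan costs $2.44.

$2.44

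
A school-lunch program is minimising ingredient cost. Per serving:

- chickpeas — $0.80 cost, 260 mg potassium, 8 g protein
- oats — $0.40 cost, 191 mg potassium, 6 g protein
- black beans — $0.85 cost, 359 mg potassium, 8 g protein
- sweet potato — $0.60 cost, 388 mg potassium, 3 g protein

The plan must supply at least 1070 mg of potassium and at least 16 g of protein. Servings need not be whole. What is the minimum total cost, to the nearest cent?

For a min-cost LP with two ≥-constraints, a basic feasible solution has at most two positive variables.
chickpeas only: max(1070/260, 16/8) = 4.115 servings → $3.29.
oats only: max(1070/191, 16/6) = 5.602 servings → $2.24.
black beans only: max(1070/359, 16/8) = 2.981 servings → $2.53.
sweet potato only: max(1070/388, 16/3) = 5.333 servings → $3.20.
chickpeas + oats: the both-tight solution has a negative serving — not a feasible corner.
chickpeas + black beans: intersection lies outside the first quadrant.
chickpeas + sweet potato with both tight: 1.29 servings and 1.893 servings → $2.17.
oats + black beans: intersection lies outside the first quadrant.
oats + sweet potato with both tight: 1.708 servings and 1.917 servings → $1.83.
black beans + sweet potato with both tight: 1.479 servings and 1.389 servings → $2.09.
Cheapest feasible corner: $1.83.

$1.83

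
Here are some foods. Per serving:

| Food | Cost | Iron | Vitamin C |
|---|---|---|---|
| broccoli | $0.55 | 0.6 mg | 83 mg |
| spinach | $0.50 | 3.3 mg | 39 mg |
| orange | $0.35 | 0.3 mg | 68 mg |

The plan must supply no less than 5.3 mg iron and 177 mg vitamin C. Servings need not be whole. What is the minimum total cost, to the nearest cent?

At the optimum either one food covers both requirements or two foods hit both targets exactly; no other combination can be cheaper.
broccoli only: max(5.3/0.6, 177/83) = 8.833 servings → $4.86.
spinach only: max(5.3/3.3, 177/39) = 4.538 servings → $2.27.
orange only: max(5.3/0.3, 177/68) = 17.67 servings → $6.18.
broccoli + spinach with both tight: 1.507 servings and 1.332 servings → $1.49.
broccoli + orange: the both-tight solution has a negative serving — not a feasible corner.
spinach + orange with both tight: 1.445 servings and 1.774 servings → $1.34.
So the least-cost plan costs $1.34.

$1.34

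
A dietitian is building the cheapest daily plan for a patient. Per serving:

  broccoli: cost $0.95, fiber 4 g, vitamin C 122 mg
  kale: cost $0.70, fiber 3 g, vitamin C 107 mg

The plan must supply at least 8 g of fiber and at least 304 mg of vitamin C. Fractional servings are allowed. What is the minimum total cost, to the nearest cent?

Check every corner: each single food scaled to meet both minima, and each pair solved so both constraints bind.
broccoli only: max(8/4, 304/122) = 2.492 servings → $2.37.
kale only: max(8/3, 304/107) = 2.841 servings → $1.99.
broccoli + kale: intersection lies outside the first quadrant.
The minimum over all feasible corners is $1.99.

$1.99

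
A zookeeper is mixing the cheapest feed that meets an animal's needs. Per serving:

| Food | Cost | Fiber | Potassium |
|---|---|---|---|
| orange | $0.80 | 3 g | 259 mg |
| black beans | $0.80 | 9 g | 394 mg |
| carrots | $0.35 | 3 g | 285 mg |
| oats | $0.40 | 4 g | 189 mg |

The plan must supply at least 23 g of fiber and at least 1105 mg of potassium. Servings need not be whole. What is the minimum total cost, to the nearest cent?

orange only: max(23/3, 1105/259) = 7.667 servings → $6.13.
black beans only: max(23/9, 1105/394) = 2.805 servings → $2.24.
carrots only: max(23/3, 1105/285) = 7.667 servings → $2.68.
oats only: max(23/4, 1105/189) = 5.847 servings → $2.34.
orange + black beans with both tight: 0.7685 servings and 2.299 servings → $2.45.
orange + carrots: intersection lies outside the first quadrant.
orange + oats with both tight: 0.1557 servings and 5.633 servings → $2.38.
black beans + carrots with both tight: 2.343 servings and 0.6385 servings → $2.10.
black beans + oats with both targets exact would need a negative amount; discard.
carrots + oats with both tight: 0.1274 servings and 5.654 servings → $2.31.
So the least-cost plan costs $2.10.

$2.10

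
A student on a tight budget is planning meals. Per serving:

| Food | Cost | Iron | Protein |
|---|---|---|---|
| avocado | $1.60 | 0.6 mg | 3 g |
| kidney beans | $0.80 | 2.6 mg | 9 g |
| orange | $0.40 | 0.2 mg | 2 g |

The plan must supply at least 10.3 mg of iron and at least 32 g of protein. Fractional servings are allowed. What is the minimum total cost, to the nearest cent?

Compare the cost at each extreme point of the feasible region.
avocado only: max(10.3/0.6, 32/3) = 17.17 servings → $27.47.
kidney beans only: max(10.3/2.6, 32/9) = 3.962 servings → $3.17.
orange only: max(10.3/0.2, 32/2) = 51.5 servings → $20.60.
avocado + kidney beans: intersection lies outside the first quadrant.
avocado + orange: the both-tight solution has a negative serving — not a feasible corner.
kidney beans + orange with both targets exact would need a negative amount; discard.
Cheapest feasible corner: $3.17.

$3.17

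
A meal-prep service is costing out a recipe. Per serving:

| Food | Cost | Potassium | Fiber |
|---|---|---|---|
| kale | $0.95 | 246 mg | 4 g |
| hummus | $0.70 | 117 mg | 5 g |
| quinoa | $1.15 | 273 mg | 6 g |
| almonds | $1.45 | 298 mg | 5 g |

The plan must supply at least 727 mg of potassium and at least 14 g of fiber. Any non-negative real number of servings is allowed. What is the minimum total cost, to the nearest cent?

$2.94

With two linear requirements the optimum uses one or two foods; enumerate the corners.
kale only: max(727/246, 14/4) = 3.5 servings → $3.33.
hummus only: max(727/117, 14/5) = 6.214 servings → $4.35.
quinoa only: max(727/273, 14/6) = 2.663 servings → $3.06.
almonds only: max(727/298, 14/5) = 2.8 servings → $4.06.
kale + hummus with both tight: 2.621 servings and 0.7034 servings → $2.98.
kale + quinoa with both tight: 1.406 servings and 1.396 servings → $2.94.
kale + almonds with both targets exact would need a negative amount; discard.
hummus + quinoa: intersection lies outside the first quadrant.
hummus + almonds with both tight: 0.5934 servings and 2.207 servings → $3.61.
quinoa + almonds with both tight: 1.27 servings and 1.277 servings → $3.31.
Cheapest feasible corner: $2.94.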